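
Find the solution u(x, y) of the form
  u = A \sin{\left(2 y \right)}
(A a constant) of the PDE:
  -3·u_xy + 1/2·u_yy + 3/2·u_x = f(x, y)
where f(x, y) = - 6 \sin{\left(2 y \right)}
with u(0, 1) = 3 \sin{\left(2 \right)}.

Substitute the ansatz u = A \sin{\left(2 y \right)} into the left-hand side.
Derivatives of the ansatz:
  u_xy = 0
  u_yy = - 4 A \sin{\left(2 y \right)}
  u_x = 0
Term by term:
  -3·u_xy = 0
  1/2·u_yy = - 2 A \sin{\left(2 y \right)}
  3/2·u_x = 0
So the left-hand side equals
  - 2 A \sin{\left(2 y \right)}
This must equal f(x, y) = - 6 \sin{\left(2 y \right)} identically.
Matching coefficients of the independent functions:
  [\sin{\left(2 y \right)}]:  - 2 A = -6
Solving: A = 3.
Check against the point condition:
  u(0, 1) = 3 \sin{\left(2 \right)}  ⟹  A \sin{\left(2 \right)} = 3 \sin{\left(2 \right)}  ✓
Hence u(x, y) = 3 \sin{\left(2 y \right)}.

Answer: u(x, y) = 3 \sin{\left(2 y \right)}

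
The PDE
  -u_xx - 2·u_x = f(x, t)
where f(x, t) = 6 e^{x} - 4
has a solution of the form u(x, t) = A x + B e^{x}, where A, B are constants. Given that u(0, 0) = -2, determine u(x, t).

Substitute the ansatz u = A x + B e^{x} into the left-hand side.
Derivatives of the ansatz:
  u_xx = B e^{x}
  u_x = A + B e^{x}
Term by term:
  -u_xx = - B e^{x}
  -2·u_x = - 2 A - 2 B e^{x}
So the left-hand side equals
  - 2 A - 3 B e^{x}
This must equal f(x, t) = 6 e^{x} - 4 identically.
Matching coefficients of the independent functions:
  [constant term]:  - 2 A = -4
  [e^{x}]:  - 3 B = 6
Solving: A = 2, B = -2.
Check against the point condition:
  u(0, 0) = -2  ⟹  B = -2  ✓
Hence u(x, t) = 2 x - 2 e^{x}.

Answer: u(x, t) = 2 x - 2 e^{x}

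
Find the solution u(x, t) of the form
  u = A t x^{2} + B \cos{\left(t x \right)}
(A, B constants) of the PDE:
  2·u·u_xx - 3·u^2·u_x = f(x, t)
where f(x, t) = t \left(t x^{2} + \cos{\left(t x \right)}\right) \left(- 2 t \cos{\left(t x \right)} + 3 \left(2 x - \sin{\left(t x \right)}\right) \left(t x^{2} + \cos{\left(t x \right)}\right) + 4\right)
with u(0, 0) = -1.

Substitute the ansatz u = A t x^{2} + B \cos{\left(t x \right)} into the left-hand side.
Derivatives of the ansatz:
  u_xx = 2 A t - B t^{2} \cos{\left(t x \right)}
  u_x = 2 A t x - B t \sin{\left(t x \right)}
Term by term:
  2·u·u_xx = 4 A^{2} t^{2} x^{2} - 2 A B t^{3} x^{2} \cos{\left(t x \right)} + 4 A B t \cos{\left(t x \right)} - 2 B^{2} t^{2} \cos^{2}{\left(t x \right)}
  -3·u^2·u_x = - 6 A^{3} t^{3} x^{5} + 3 A^{2} B t^{3} x^{4} \sin{\left(t x \right)} - 12 A^{2} B t^{2} x^{3} \cos{\left(t x \right)} + 6 A B^{2} t^{2} x^{2} \sin{\left(t x \right)} \cos{\left(t x \right)} - 6 A B^{2} t x \cos^{2}{\left(t x \right)} + 3 B^{3} t \sin{\left(t x \right)} \cos^{2}{\left(t x \right)}
So the left-hand side equals
  - 6 A^{3} t^{3} x^{5} + 3 A^{2} B t^{3} x^{4} \sin{\left(t x \right)} - 12 A^{2} B t^{2} x^{3} \cos{\left(t x \right)} + 4 A^{2} t^{2} x^{2} + 6 A B^{2} t^{2} x^{2} \sin{\left(t x \right)} \cos{\left(t x \right)} - 6 A B^{2} t x \cos^{2}{\left(t x \right)} - 2 A B t^{3} x^{2} \cos{\left(t x \right)} + 4 A B t \cos{\left(t x \right)} + 3 B^{3} t \sin{\left(t x \right)} \cos^{2}{\left(t x \right)} - 2 B^{2} t^{2} \cos^{2}{\left(t x \right)}
This must equal f(x, t) identically; expanded, f = 6 t^{3} x^{5} - 3 t^{3} x^{4} \sin{\left(t x \right)} - 2 t^{3} x^{2} \cos{\left(t x \right)} + 12 t^{2} x^{3} \cos{\left(t x \right)} - 6 t^{2} x^{2} \sin{\left(t x \right)} \cos{\left(t x \right)} + 4 t^{2} x^{2} - 2 t^{2} \cos^{2}{\left(t x \right)} + 6 t x \cos^{2}{\left(t x \right)} - 3 t \sin{\left(t x \right)} \cos^{2}{\left(t x \right)} + 4 t \cos{\left(t x \right)}.
Matching coefficients of the independent functions:
  [t \cos{\left(t x \right)}]:  4 A B = 4
  [t^{2} x^{2}]:  4 A^{2} = 4
  [t^{2} \cos^{2}{\left(t x \right)}]:  - 2 B^{2} = -2
  [t^{3} x^{5}]:  - 6 A^{3} = 6
  [t x \cos^{2}{\left(t x \right)}]:  - 6 A B^{2} = 6
  [t \sin{\left(t x \right)} \cos^{2}{\left(t x \right)}]:  3 B^{3} = -3
  [t^{2} x^{3} \cos{\left(t x \right)}]:  - 12 A^{2} B = 12
  [t^{3} x^{2} \cos{\left(t x \right)}]:  - 2 A B = -2
  [t^{3} x^{4} \sin{\left(t x \right)}]:  3 A^{2} B = -3
  [t^{2} x^{2} \sin{\left(t x \right)} \cos{\left(t x \right)}]:  6 A B^{2} = -6
Solving: A = -1, B = -1.
Check against the point condition:
  u(0, 0) = -1  ⟹  B = -1  ✓
Hence u(x, t) = - t x^{2} - \cos{\left(t x \right)}.

Answer: u(x, t) = - t x^{2} - \cos{\left(t x \right)}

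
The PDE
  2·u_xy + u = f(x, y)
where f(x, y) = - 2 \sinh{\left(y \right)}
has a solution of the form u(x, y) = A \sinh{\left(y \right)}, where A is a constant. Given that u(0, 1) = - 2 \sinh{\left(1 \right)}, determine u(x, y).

Answer: u(x, y) = - 2 \sinh{\left(y \right)}

Derivation:
Substitute the ansatz u = A \sinh{\left(y \right)} into the left-hand side.
Derivatives of the ansatz:
  u_xy = 0
Term by term:
  2·u_xy = 0
  u = A \sinh{\left(y \right)}
So the left-hand side equals
  A \sinh{\left(y \right)}
This must equal f(x, y) = - 2 \sinh{\left(y \right)} identically.
Matching coefficients of the independent functions:
  [\sinh{\left(y \right)}]:  A = -2
Solving: A = -2.
Check against the point condition:
  u(0, 1) = - 2 \sinh{\left(1 \right)}  ⟹  A \sinh{\left(1 \right)} = - 2 \sinh{\left(1 \right)}  ✓
Hence u(x, y) = - 2 \sinh{\left(y \right)}.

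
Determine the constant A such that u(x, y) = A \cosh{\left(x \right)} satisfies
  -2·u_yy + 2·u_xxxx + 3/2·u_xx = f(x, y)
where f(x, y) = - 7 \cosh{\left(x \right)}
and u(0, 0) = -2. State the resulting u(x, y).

Substitute the ansatz u = A \cosh{\left(x \right)} into the left-hand side.
Derivatives of the ansatz:
  u_yy = 0
  u_xxxx = A \cosh{\left(x \right)}
  u_xx = A \cosh{\left(x \right)}
Term by term:
  -2·u_yy = 0
  2·u_xxxx = 2 A \cosh{\left(x \right)}
  3/2·u_xx = \frac{3 A \cosh{\left(x \right)}}{2}
So the left-hand side equals
  \frac{7 A \cosh{\left(x \right)}}{2}
This must equal f(x, y) = - 7 \cosh{\left(x \right)} identically.
Matching coefficients of the independent functions:
  [\cosh{\left(x \right)}]:  \frac{7 A}{2} = -7
Solving: A = -2.
Check against the point condition:
  u(0, 0) = -2  ⟹  A = -2  ✓
Hence u(x, y) = - 2 \cosh{\left(x \right)}.

Answer: u(x, y) = - 2 \cosh{\left(x \right)}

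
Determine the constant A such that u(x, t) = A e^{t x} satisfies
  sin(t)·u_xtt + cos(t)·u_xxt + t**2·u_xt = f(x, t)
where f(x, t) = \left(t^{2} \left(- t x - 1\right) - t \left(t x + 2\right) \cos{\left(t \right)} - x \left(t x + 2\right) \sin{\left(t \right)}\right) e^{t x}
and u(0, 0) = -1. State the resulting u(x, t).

Substitute the ansatz u = A e^{t x} into the left-hand side.
Derivatives of the ansatz:
  u_xtt = A t x^{2} e^{t x} + 2 A x e^{t x}
  u_xxt = A t^{2} x e^{t x} + 2 A t e^{t x}
  u_xt = A t x e^{t x} + A e^{t x}
Term by term:
  sin(t)·u_xtt = A t x^{2} e^{t x} \sin{\left(t \right)} + 2 A x e^{t x} \sin{\left(t \right)}
  cos(t)·u_xxt = A t^{2} x e^{t x} \cos{\left(t \right)} + 2 A t e^{t x} \cos{\left(t \right)}
  t**2·u_xt = A t^{3} x e^{t x} + A t^{2} e^{t x}
So the left-hand side equals
  A t^{3} x e^{t x} + A t^{2} x e^{t x} \cos{\left(t \right)} + A t^{2} e^{t x} + A t x^{2} e^{t x} \sin{\left(t \right)} + 2 A t e^{t x} \cos{\left(t \right)} + 2 A x e^{t x} \sin{\left(t \right)}
This must equal f(x, t) identically; expanded, f = - t^{3} x e^{t x} - t^{2} x e^{t x} \cos{\left(t \right)} - t^{2} e^{t x} - t x^{2} e^{t x} \sin{\left(t \right)} - 2 t e^{t x} \cos{\left(t \right)} - 2 x e^{t x} \sin{\left(t \right)}.
Matching coefficients of the independent functions:
  [t^{2} e^{t x}, t^{3} x e^{t x}, t x^{2} e^{t x} \sin{\left(t \right)}, t^{2} x e^{t x} \cos{\left(t \right)}]:  A = -1
  [t e^{t x} \cos{\left(t \right)}, x e^{t x} \sin{\left(t \right)}]:  2 A = -2
Solving: A = -1.
Check against the point condition:
  u(0, 0) = -1  ⟹  A = -1  ✓
Hence u(x, t) = - e^{t x}.

Answer: u(x, t) = - e^{t x}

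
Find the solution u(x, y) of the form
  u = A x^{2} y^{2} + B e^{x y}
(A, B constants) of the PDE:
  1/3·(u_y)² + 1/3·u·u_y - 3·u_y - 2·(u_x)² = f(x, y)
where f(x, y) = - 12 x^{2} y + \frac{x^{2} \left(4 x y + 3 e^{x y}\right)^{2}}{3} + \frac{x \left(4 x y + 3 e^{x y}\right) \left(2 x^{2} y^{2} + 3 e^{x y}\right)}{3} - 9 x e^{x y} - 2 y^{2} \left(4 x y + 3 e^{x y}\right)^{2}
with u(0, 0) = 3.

Answer: u(x, y) = 2 x^{2} y^{2} + 3 e^{x y}

Derivation:
Substitute the ansatz u = A x^{2} y^{2} + B e^{x y} into the left-hand side.
Derivatives of the ansatz:
  u_y = 2 A x^{2} y + B x e^{x y}
  u_x = 2 A x y^{2} + B y e^{x y}
Term by term:
  1/3·(u_y)² = \frac{4 A^{2} x^{4} y^{2}}{3} + \frac{4 A B x^{3} y e^{x y}}{3} + \frac{B^{2} x^{2} e^{2 x y}}{3}
  1/3·u·u_y = \frac{2 A^{2} x^{4} y^{3}}{3} + \frac{A B x^{3} y^{2} e^{x y}}{3} + \frac{2 A B x^{2} y e^{x y}}{3} + \frac{B^{2} x e^{2 x y}}{3}
  -3·u_y = - 6 A x^{2} y - 3 B x e^{x y}
  -2·(u_x)² = - 8 A^{2} x^{2} y^{4} - 8 A B x y^{3} e^{x y} - 2 B^{2} y^{2} e^{2 x y}
So the left-hand side equals
  \frac{2 A^{2} x^{4} y^{3}}{3} + \frac{4 A^{2} x^{4} y^{2}}{3} - 8 A^{2} x^{2} y^{4} + \frac{A B x^{3} y^{2} e^{x y}}{3} + \frac{4 A B x^{3} y e^{x y}}{3} + \frac{2 A B x^{2} y e^{x y}}{3} - 8 A B x y^{3} e^{x y} - 6 A x^{2} y + \frac{B^{2} x^{2} e^{2 x y}}{3} + \frac{B^{2} x e^{2 x y}}{3} - 2 B^{2} y^{2} e^{2 x y} - 3 B x e^{x y}
This must equal f(x, y) identically; expanded, f = \frac{8 x^{4} y^{3}}{3} + \frac{16 x^{4} y^{2}}{3} + 2 x^{3} y^{2} e^{x y} + 8 x^{3} y e^{x y} - 32 x^{2} y^{4} + 4 x^{2} y e^{x y} - 12 x^{2} y + 3 x^{2} e^{2 x y} - 48 x y^{3} e^{x y} + 3 x e^{2 x y} - 9 x e^{x y} - 18 y^{2} e^{2 x y}.
Matching coefficients of the independent functions:
  [x e^{x y}]:  - 3 B = -9
  [x e^{2 x y}, x^{2} e^{2 x y}]:  \frac{B^{2}}{3} = 3
  [x^{2} y]:  - 6 A = -12
  [x^{2} y^{4}]:  - 8 A^{2} = -32
  [x^{4} y^{2}]:  \frac{4 A^{2}}{3} = \frac{16}{3}
  [x^{4} y^{3}]:  \frac{2 A^{2}}{3} = \frac{8}{3}
  [y^{2} e^{2 x y}]:  - 2 B^{2} = -18
  [x y^{3} e^{x y}]:  - 8 A B = -48
  [x^{2} y e^{x y}]:  \frac{2 A B}{3} = 4
  [x^{3} y e^{x y}]:  \frac{4 A B}{3} = 8
  [x^{3} y^{2} e^{x y}]:  \frac{A B}{3} = 2
Solving: A = 2, B = 3.
Check against the point condition:
  u(0, 0) = 3  ⟹  B = 3  ✓
Hence u(x, y) = 2 x^{2} y^{2} + 3 e^{x y}.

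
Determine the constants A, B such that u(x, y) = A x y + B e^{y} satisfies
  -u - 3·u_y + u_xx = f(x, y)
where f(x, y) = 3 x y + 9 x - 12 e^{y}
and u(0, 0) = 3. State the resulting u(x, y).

Answer: u(x, y) = - 3 x y + 3 e^{y}

Derivation:
Substitute the ansatz u = A x y + B e^{y} into the left-hand side.
Derivatives of the ansatz:
  u_y = A x + B e^{y}
  u_xx = 0
Term by term:
  -u = - A x y - B e^{y}
  -3·u_y = - 3 A x - 3 B e^{y}
  u_xx = 0
So the left-hand side equals
  - A x y - 3 A x - 4 B e^{y}
This must equal f(x, y) = 3 x y + 9 x - 12 e^{y} identically.
Matching coefficients of the independent functions:
  [x]:  - 3 A = 9
  [x y]:  - A = 3
  [e^{y}]:  - 4 B = -12
Solving: A = -3, B = 3.
Check against the point condition:
  u(0, 0) = 3  ⟹  B = 3  ✓
Hence u(x, y) = - 3 x y + 3 e^{y}.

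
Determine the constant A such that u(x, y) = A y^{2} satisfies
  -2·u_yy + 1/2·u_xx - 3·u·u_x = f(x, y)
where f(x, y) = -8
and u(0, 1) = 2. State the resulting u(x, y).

Substitute the ansatz u = A y^{2} into the left-hand side.
Derivatives of the ansatz:
  u_yy = 2 A
  u_xx = 0
  u_x = 0
Term by term:
  -2·u_yy = - 4 A
  1/2·u_xx = 0
  -3·u·u_x = 0
So the left-hand side equals
  - 4 A
This must equal f(x, y) = -8 identically.
Matching coefficients of the independent functions:
  [constant term]:  - 4 A = -8
Solving: A = 2.
Check against the point condition:
  u(0, 1) = 2  ⟹  A = 2  ✓
Hence u(x, y) = 2 y^{2}.

Answer: u(x, y) = 2 y^{2}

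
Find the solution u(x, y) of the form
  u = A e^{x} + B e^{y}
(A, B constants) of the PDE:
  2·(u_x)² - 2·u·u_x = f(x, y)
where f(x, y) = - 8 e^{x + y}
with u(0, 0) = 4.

Substitute the ansatz u = A e^{x} + B e^{y} into the left-hand side.
Derivatives of the ansatz:
  u_x = A e^{x}
Term by term:
  2·(u_x)² = 2 A^{2} e^{2 x}
  -2·u·u_x = - 2 A^{2} e^{2 x} - 2 A B e^{x} e^{y}
So the left-hand side equals
  - 2 A B e^{x} e^{y}
This must equal f(x, y) identically; expanded, f = - 8 e^{x} e^{y}.
Matching coefficients of the independent functions:
  [e^{x} e^{y}]:  - 2 A B = -8
These equations do not fix every constant; impose the point condition(s):
  u(0, 0) = 4  ⟹  A + B = 4
Solving the combined system: A = 2, B = 2.
Hence u(x, y) = 2 e^{x} + 2 e^{y}.

Answer: u(x, y) = 2 e^{x} + 2 e^{y}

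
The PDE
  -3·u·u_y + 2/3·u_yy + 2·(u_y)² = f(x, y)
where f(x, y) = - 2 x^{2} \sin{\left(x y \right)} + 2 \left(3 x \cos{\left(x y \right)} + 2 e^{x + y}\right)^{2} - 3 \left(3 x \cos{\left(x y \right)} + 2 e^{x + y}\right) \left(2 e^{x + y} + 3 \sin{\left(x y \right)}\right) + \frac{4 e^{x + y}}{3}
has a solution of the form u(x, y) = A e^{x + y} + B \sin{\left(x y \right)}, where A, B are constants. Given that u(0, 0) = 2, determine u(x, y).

Answer: u(x, y) = 2 e^{x + y} + 3 \sin{\left(x y \right)}

Derivation:
Substitute the ansatz u = A e^{x + y} + B \sin{\left(x y \right)} into the left-hand side.
Derivatives of the ansatz:
  u_y = A e^{x} e^{y} + B x \cos{\left(x y \right)}
  u_yy = A e^{x} e^{y} - B x^{2} \sin{\left(x y \right)}
Term by term:
  -3·u·u_y = - 3 A^{2} e^{2 x} e^{2 y} - 3 A B x e^{x} e^{y} \cos{\left(x y \right)} - 3 A B e^{x} e^{y} \sin{\left(x y \right)} - 3 B^{2} x \sin{\left(x y \right)} \cos{\left(x y \right)}
  2/3·u_yy = \frac{2 A e^{x} e^{y}}{3} - \frac{2 B x^{2} \sin{\left(x y \right)}}{3}
  2·(u_y)² = 2 A^{2} e^{2 x} e^{2 y} + 4 A B x e^{x} e^{y} \cos{\left(x y \right)} + 2 B^{2} x^{2} \cos^{2}{\left(x y \right)}
So the left-hand side equals
  - A^{2} e^{2 x} e^{2 y} + A B x e^{x} e^{y} \cos{\left(x y \right)} - 3 A B e^{x} e^{y} \sin{\left(x y \right)} + \frac{2 A e^{x} e^{y}}{3} + 2 B^{2} x^{2} \cos^{2}{\left(x y \right)} - 3 B^{2} x \sin{\left(x y \right)} \cos{\left(x y \right)} - \frac{2 B x^{2} \sin{\left(x y \right)}}{3}
This must equal f(x, y) identically; expanded, f = - 2 x^{2} \sin{\left(x y \right)} + 18 x^{2} \cos^{2}{\left(x y \right)} + 6 x e^{x} e^{y} \cos{\left(x y \right)} - 27 x \sin{\left(x y \right)} \cos{\left(x y \right)} - 4 e^{2 x} e^{2 y} - 18 e^{x} e^{y} \sin{\left(x y \right)} + \frac{4 e^{x} e^{y}}{3}.
Matching coefficients of the independent functions:
  [x^{2} \sin{\left(x y \right)}]:  - \frac{2 B}{3} = -2
  [x^{2} \cos^{2}{\left(x y \right)}]:  2 B^{2} = 18
  [e^{x} e^{y}]:  \frac{2 A}{3} = \frac{4}{3}
  [e^{2 x} e^{2 y}]:  - A^{2} = -4
  [x \sin{\left(x y \right)} \cos{\left(x y \right)}]:  - 3 B^{2} = -27
  [e^{x} e^{y} \sin{\left(x y \right)}]:  - 3 A B = -18
  [x e^{x} e^{y} \cos{\left(x y \right)}]:  A B = 6
Solving: A = 2, B = 3.
Check against the point condition:
  u(0, 0) = 2  ⟹  A = 2  ✓
Hence u(x, y) = 2 e^{x + y} + 3 \sin{\left(x y \right)}.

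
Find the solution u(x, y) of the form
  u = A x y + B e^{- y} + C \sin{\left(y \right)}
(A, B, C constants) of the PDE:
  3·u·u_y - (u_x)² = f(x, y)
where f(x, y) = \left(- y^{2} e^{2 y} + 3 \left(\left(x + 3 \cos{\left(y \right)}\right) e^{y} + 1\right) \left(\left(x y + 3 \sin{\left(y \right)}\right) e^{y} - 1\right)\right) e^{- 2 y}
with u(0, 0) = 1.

Answer: u(x, y) = - x y - 3 \sin{\left(y \right)} + e^{- y}

Derivation:
Substitute the ansatz u = A x y + B e^{- y} + C \sin{\left(y \right)} into the left-hand side.
Derivatives of the ansatz:
  u_y = A x - B e^{- y} + C \cos{\left(y \right)}
  u_x = A y
Term by term:
  3·u·u_y = 3 A^{2} x^{2} y - 3 A B x y e^{- y} + 3 A B x e^{- y} + 3 A C x y \cos{\left(y \right)} + 3 A C x \sin{\left(y \right)} - 3 B^{2} e^{- 2 y} - 3 B C e^{- y} \sin{\left(y \right)} + 3 B C e^{- y} \cos{\left(y \right)} + 3 C^{2} \sin{\left(y \right)} \cos{\left(y \right)}
  -(u_x)² = - A^{2} y^{2}
So the left-hand side equals
  3 A^{2} x^{2} y - A^{2} y^{2} - 3 A B x y e^{- y} + 3 A B x e^{- y} + 3 A C x y \cos{\left(y \right)} + 3 A C x \sin{\left(y \right)} - 3 B^{2} e^{- 2 y} - 3 B C e^{- y} \sin{\left(y \right)} + 3 B C e^{- y} \cos{\left(y \right)} + 3 C^{2} \sin{\left(y \right)} \cos{\left(y \right)}
This must equal f(x, y) identically; expanded, f = 3 x^{2} y + 9 x y \cos{\left(y \right)} + 3 x y e^{- y} + 9 x \sin{\left(y \right)} - 3 x e^{- y} - y^{2} + 27 \sin{\left(y \right)} \cos{\left(y \right)} + 9 e^{- y} \sin{\left(y \right)} - 9 e^{- y} \cos{\left(y \right)} - 3 e^{- 2 y}.
Matching coefficients of the independent functions:
  [y^{2}]:  - A^{2} = -1
  [x e^{- y}]:  3 A B = -3
  [x \sin{\left(y \right)}, x y \cos{\left(y \right)}]:  3 A C = 9
  [x^{2} y]:  3 A^{2} = 3
  [e^{- y} \sin{\left(y \right)}]:  - 3 B C = 9
  [e^{- y} \cos{\left(y \right)}]:  3 B C = -9
  [\sin{\left(y \right)} \cos{\left(y \right)}]:  3 C^{2} = 27
  [x y e^{- y}]:  - 3 A B = 3
  [e^{- 2 y}]:  - 3 B^{2} = -3
These equations allow (A, B, C) = (-1, 1, -3) or (1, -1, 3).
Impose the point condition(s):
  u(0, 0) = 1  ⟹  B = 1
Only A = -1, B = 1, C = -3 satisfies everything.
Hence u(x, y) = - x y - 3 \sin{\left(y \right)} + e^{- y}.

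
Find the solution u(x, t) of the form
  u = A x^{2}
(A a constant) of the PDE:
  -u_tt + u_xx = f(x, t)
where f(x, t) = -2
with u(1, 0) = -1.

Answer: u(x, t) = - x^{2}

Derivation:
Substitute the ansatz u = A x^{2} into the left-hand side.
Derivatives of the ansatz:
  u_tt = 0
  u_xx = 2 A
Term by term:
  -u_tt = 0
  u_xx = 2 A
So the left-hand side equals
  2 A
This must equal f(x, t) = -2 identically.
Matching coefficients of the independent functions:
  [constant term]:  2 A = -2
Solving: A = -1.
Check against the point condition:
  u(1, 0) = -1  ⟹  A = -1  ✓
Hence u(x, t) = - x^{2}.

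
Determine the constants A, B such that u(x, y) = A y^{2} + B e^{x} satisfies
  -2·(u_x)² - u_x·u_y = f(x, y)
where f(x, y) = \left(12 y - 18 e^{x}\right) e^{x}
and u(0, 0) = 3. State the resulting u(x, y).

Substitute the ansatz u = A y^{2} + B e^{x} into the left-hand side.
Derivatives of the ansatz:
  u_x = B e^{x}
  u_y = 2 A y
Term by term:
  -2·(u_x)² = - 2 B^{2} e^{2 x}
  -u_x·u_y = - 2 A B y e^{x}
So the left-hand side equals
  - 2 A B y e^{x} - 2 B^{2} e^{2 x}
This must equal f(x, y) = \left(12 y - 18 e^{x}\right) e^{x} identically.
Matching coefficients of the independent functions:
  [y e^{x}]:  - 2 A B = 12
  [e^{2 x}]:  - 2 B^{2} = -18
These equations allow (A, B) = (-2, 3) or (2, -3).
Impose the point condition(s):
  u(0, 0) = 3  ⟹  B = 3
Only A = -2, B = 3 satisfies everything.
Hence u(x, y) = - 2 y^{2} + 3 e^{x}.

Answer: u(x, y) = - 2 y^{2} + 3 e^{x}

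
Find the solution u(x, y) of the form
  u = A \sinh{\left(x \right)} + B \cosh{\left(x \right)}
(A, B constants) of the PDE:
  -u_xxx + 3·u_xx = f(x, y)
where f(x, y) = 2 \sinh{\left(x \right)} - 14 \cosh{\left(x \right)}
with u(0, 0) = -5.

Substitute the ansatz u = A \sinh{\left(x \right)} + B \cosh{\left(x \right)} into the left-hand side.
Derivatives of the ansatz:
  u_xxx = A \cosh{\left(x \right)} + B \sinh{\left(x \right)}
  u_xx = A \sinh{\left(x \right)} + B \cosh{\left(x \right)}
Term by term:
  -u_xxx = - A \cosh{\left(x \right)} - B \sinh{\left(x \right)}
  3·u_xx = 3 A \sinh{\left(x \right)} + 3 B \cosh{\left(x \right)}
So the left-hand side equals
  3 A \sinh{\left(x \right)} - A \cosh{\left(x \right)} - B \sinh{\left(x \right)} + 3 B \cosh{\left(x \right)}
This must equal f(x, y) = 2 \sinh{\left(x \right)} - 14 \cosh{\left(x \right)} identically.
Matching coefficients of the independent functions:
  [\sinh{\left(x \right)}]:  3 A - B = 2
  [\cosh{\left(x \right)}]:  - A + 3 B = -14
Solving: A = -1, B = -5.
Check against the point condition:
  u(0, 0) = -5  ⟹  B = -5  ✓
Hence u(x, y) = - \sinh{\left(x \right)} - 5 \cosh{\left(x \right)}.

Answer: u(x, y) = - \sinh{\left(x \right)} - 5 \cosh{\left(x \right)}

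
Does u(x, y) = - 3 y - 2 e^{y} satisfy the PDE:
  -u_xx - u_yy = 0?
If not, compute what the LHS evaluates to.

Evaluate each term of the left-hand side for u = - 3 y - 2 e^{y}.
Derivatives:
  u_xx = 0
  u_yy = - 2 e^{y}
Terms:
  -u_xx = 0
  -u_yy = 2 e^{y}
Sum: LHS = 2 e^{y}
Given right-hand side: 0. Difference LHS − RHS = 2 e^{y} ≠ 0, so u is not a solution.

Answer: No, the LHS evaluates to 2 e^{y}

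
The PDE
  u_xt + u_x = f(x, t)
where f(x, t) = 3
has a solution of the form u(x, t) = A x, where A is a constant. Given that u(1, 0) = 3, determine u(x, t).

Substitute the ansatz u = A x into the left-hand side.
Derivatives of the ansatz:
  u_xt = 0
  u_x = A
Term by term:
  u_xt = 0
  u_x = A
So the left-hand side equals
  A
This must equal f(x, t) = 3 identically.
Matching coefficients of the independent functions:
  [constant term]:  A = 3
Solving: A = 3.
Check against the point condition:
  u(1, 0) = 3  ⟹  A = 3  ✓
Hence u(x, t) = 3 x.

Answer: u(x, t) = 3 x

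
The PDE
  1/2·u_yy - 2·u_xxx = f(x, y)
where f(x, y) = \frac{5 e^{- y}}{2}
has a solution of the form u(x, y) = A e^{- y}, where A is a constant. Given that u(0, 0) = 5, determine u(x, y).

Substitute the ansatz u = A e^{- y} into the left-hand side.
Derivatives of the ansatz:
  u_yy = A e^{- y}
  u_xxx = 0
Term by term:
  1/2·u_yy = \frac{A e^{- y}}{2}
  -2·u_xxx = 0
So the left-hand side equals
  \frac{A e^{- y}}{2}
This must equal f(x, y) = \frac{5 e^{- y}}{2} identically.
Matching coefficients of the independent functions:
  [e^{- y}]:  \frac{A}{2} = \frac{5}{2}
Solving: A = 5.
Check against the point condition:
  u(0, 0) = 5  ⟹  A = 5  ✓
Hence u(x, y) = 5 e^{- y}.

Answer: u(x, y) = 5 e^{- y}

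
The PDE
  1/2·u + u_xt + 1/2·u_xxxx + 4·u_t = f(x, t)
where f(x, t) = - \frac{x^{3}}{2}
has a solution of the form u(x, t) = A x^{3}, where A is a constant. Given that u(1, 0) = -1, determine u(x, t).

Substitute the ansatz u = A x^{3} into the left-hand side.
Derivatives of the ansatz:
  u_xt = 0
  u_xxxx = 0
  u_t = 0
Term by term:
  1/2·u = \frac{A x^{3}}{2}
  u_xt = 0
  1/2·u_xxxx = 0
  4·u_t = 0
So the left-hand side equals
  \frac{A x^{3}}{2}
This must equal f(x, t) = - \frac{x^{3}}{2} identically.
Matching coefficients of the independent functions:
  [x^{3}]:  \frac{A}{2} = - \frac{1}{2}
Solving: A = -1.
Check against the point condition:
  u(1, 0) = -1  ⟹  A = -1  ✓
Hence u(x, t) = - x^{3}.

Answer: u(x, t) = - x^{3}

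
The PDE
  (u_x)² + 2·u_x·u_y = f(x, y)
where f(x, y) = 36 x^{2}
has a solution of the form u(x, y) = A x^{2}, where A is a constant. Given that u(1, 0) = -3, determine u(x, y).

Substitute the ansatz u = A x^{2} into the left-hand side.
Derivatives of the ansatz:
  u_x = 2 A x
  u_y = 0
Term by term:
  (u_x)² = 4 A^{2} x^{2}
  2·u_x·u_y = 0
So the left-hand side equals
  4 A^{2} x^{2}
This must equal f(x, y) = 36 x^{2} identically.
Matching coefficients of the independent functions:
  [x^{2}]:  4 A^{2} = 36
These equations allow (A) = (-3) or (3).
Impose the point condition(s):
  u(1, 0) = -3  ⟹  A = -3
Only A = -3 satisfies everything.
Hence u(x, y) = - 3 x^{2}.

Answer: u(x, y) = - 3 x^{2}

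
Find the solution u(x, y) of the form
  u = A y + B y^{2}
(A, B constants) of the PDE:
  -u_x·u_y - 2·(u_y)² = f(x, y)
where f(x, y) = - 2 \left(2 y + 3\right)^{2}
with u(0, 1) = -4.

Substitute the ansatz u = A y + B y^{2} into the left-hand side.
Derivatives of the ansatz:
  u_x = 0
  u_y = A + 2 B y
Term by term:
  -u_x·u_y = 0
  -2·(u_y)² = - 2 A^{2} - 8 A B y - 8 B^{2} y^{2}
So the left-hand side equals
  - 2 A^{2} - 8 A B y - 8 B^{2} y^{2}
This must equal f(x, y) identically; expanded, f = - 8 y^{2} - 24 y - 18.
Matching coefficients of the independent functions:
  [constant term]:  - 2 A^{2} = -18
  [y]:  - 8 A B = -24
  [y^{2}]:  - 8 B^{2} = -8
These equations allow (A, B) = (-3, -1) or (3, 1).
Impose the point condition(s):
  u(0, 1) = -4  ⟹  A + B = -4
Only A = -3, B = -1 satisfies everything.
Hence u(x, y) = - y^{2} - 3 y.

Answer: u(x, y) = - y^{2} - 3 y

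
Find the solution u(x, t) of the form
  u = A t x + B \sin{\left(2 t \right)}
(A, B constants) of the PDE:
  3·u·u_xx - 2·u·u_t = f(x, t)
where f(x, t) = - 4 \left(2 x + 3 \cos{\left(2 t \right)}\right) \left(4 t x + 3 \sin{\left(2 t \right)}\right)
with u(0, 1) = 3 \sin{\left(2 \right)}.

Answer: u(x, t) = 4 t x + 3 \sin{\left(2 t \right)}

Derivation:
Substitute the ansatz u = A t x + B \sin{\left(2 t \right)} into the left-hand side.
Derivatives of the ansatz:
  u_xx = 0
  u_t = A x + 2 B \cos{\left(2 t \right)}
Term by term:
  3·u·u_xx = 0
  -2·u·u_t = - 2 A^{2} t x^{2} - 4 A B t x \cos{\left(2 t \right)} - 2 A B x \sin{\left(2 t \right)} - 4 B^{2} \sin{\left(2 t \right)} \cos{\left(2 t \right)}
So the left-hand side equals
  - 2 A^{2} t x^{2} - 4 A B t x \cos{\left(2 t \right)} - 2 A B x \sin{\left(2 t \right)} - 4 B^{2} \sin{\left(2 t \right)} \cos{\left(2 t \right)}
This must equal f(x, t) identically; expanded, f = - 32 t x^{2} - 48 t x \cos{\left(2 t \right)} - 24 x \sin{\left(2 t \right)} - 36 \sin{\left(2 t \right)} \cos{\left(2 t \right)}.
Matching coefficients of the independent functions:
  [t x^{2}]:  - 2 A^{2} = -32
  [x \sin{\left(2 t \right)}]:  - 2 A B = -24
  [\sin{\left(2 t \right)} \cos{\left(2 t \right)}]:  - 4 B^{2} = -36
  [t x \cos{\left(2 t \right)}]:  - 4 A B = -48
These equations allow (A, B) = (-4, -3) or (4, 3).
Impose the point condition(s):
  u(0, 1) = 3 \sin{\left(2 \right)}  ⟹  B \sin{\left(2 \right)} = 3 \sin{\left(2 \right)}
Only A = 4, B = 3 satisfies everything.
Hence u(x, t) = 4 t x + 3 \sin{\left(2 t \right)}.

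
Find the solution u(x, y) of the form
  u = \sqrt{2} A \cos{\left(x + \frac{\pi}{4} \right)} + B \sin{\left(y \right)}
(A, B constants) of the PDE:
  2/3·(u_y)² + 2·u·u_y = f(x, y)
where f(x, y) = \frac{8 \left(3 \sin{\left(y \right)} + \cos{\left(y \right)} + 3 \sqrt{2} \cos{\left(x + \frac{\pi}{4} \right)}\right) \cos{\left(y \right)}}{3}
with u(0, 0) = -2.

Substitute the ansatz u = \sqrt{2} A \cos{\left(x + \frac{\pi}{4} \right)} + B \sin{\left(y \right)} into the left-hand side.
Derivatives of the ansatz:
  u_y = B \cos{\left(y \right)}
Term by term:
  2/3·(u_y)² = \frac{2 B^{2} \cos^{2}{\left(y \right)}}{3}
  2·u·u_y = 2 \sqrt{2} A B \cos{\left(y \right)} \cos{\left(x + \frac{\pi}{4} \right)} + 2 B^{2} \sin{\left(y \right)} \cos{\left(y \right)}
So the left-hand side equals
  2 \sqrt{2} A B \cos{\left(y \right)} \cos{\left(x + \frac{\pi}{4} \right)} + 2 B^{2} \sin{\left(y \right)} \cos{\left(y \right)} + \frac{2 B^{2} \cos^{2}{\left(y \right)}}{3}
This must equal f(x, y) identically; expanded, f = 8 \sin{\left(y \right)} \cos{\left(y \right)} + \frac{8 \cos^{2}{\left(y \right)}}{3} + 8 \sqrt{2} \cos{\left(y \right)} \cos{\left(x + \frac{\pi}{4} \right)}.
Matching coefficients of the independent functions:
  [\sin{\left(y \right)} \cos{\left(y \right)}]:  2 B^{2} = 8
  [\sqrt{2} \cos{\left(y \right)} \cos{\left(x + \frac{\pi}{4} \right)}]:  2 A B = 8
  [\cos^{2}{\left(y \right)}]:  \frac{2 B^{2}}{3} = \frac{8}{3}
These equations allow (A, B) = (-2, -2) or (2, 2).
Impose the point condition(s):
  u(0, 0) = -2  ⟹  A = -2
Only A = -2, B = -2 satisfies everything.
Hence u(x, y) = - 2 \sin{\left(y \right)} - 2 \sqrt{2} \cos{\left(x + \frac{\pi}{4} \right)}.

Answer: u(x, y) = - 2 \sin{\left(y \right)} - 2 \sqrt{2} \cos{\left(x + \frac{\pi}{4} \right)}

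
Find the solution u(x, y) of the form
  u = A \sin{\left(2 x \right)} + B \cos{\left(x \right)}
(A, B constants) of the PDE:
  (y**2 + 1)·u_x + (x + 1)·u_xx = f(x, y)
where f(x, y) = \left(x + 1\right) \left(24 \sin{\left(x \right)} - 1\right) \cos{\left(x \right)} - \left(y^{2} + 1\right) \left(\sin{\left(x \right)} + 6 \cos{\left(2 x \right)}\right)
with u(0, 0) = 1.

Answer: u(x, y) = - 3 \sin{\left(2 x \right)} + \cos{\left(x \right)}

Derivation:
Substitute the ansatz u = A \sin{\left(2 x \right)} + B \cos{\left(x \right)} into the left-hand side.
Derivatives of the ansatz:
  u_x = 2 A \cos{\left(2 x \right)} - B \sin{\left(x \right)}
  u_xx = - 4 A \sin{\left(2 x \right)} - B \cos{\left(x \right)}
Term by term:
  (y**2 + 1)·u_x = 2 A y^{2} \cos{\left(2 x \right)} + 2 A \cos{\left(2 x \right)} - B y^{2} \sin{\left(x \right)} - B \sin{\left(x \right)}
  (x + 1)·u_xx = - 4 A x \sin{\left(2 x \right)} - 4 A \sin{\left(2 x \right)} - B x \cos{\left(x \right)} - B \cos{\left(x \right)}
So the left-hand side equals
  - 4 A x \sin{\left(2 x \right)} + 2 A y^{2} \cos{\left(2 x \right)} - 4 A \sin{\left(2 x \right)} + 2 A \cos{\left(2 x \right)} - B x \cos{\left(x \right)} - B y^{2} \sin{\left(x \right)} - B \sin{\left(x \right)} - B \cos{\left(x \right)}
This must equal f(x, y) identically; expanded, f = 12 x \sin{\left(2 x \right)} - x \cos{\left(x \right)} - y^{2} \sin{\left(x \right)} - 6 y^{2} \cos{\left(2 x \right)} - \sin{\left(x \right)} + 12 \sin{\left(2 x \right)} - \cos{\left(x \right)} - 6 \cos{\left(2 x \right)}.
Matching coefficients of the independent functions:
  [x \sin{\left(2 x \right)}, \sin{\left(2 x \right)}]:  - 4 A = 12
  [x \cos{\left(x \right)}, y^{2} \sin{\left(x \right)}, \sin{\left(x \right)}, \cos{\left(x \right)}]:  - B = -1
  [y^{2} \cos{\left(2 x \right)}, \cos{\left(2 x \right)}]:  2 A = -6
Solving: A = -3, B = 1.
Check against the point condition:
  u(0, 0) = 1  ⟹  B = 1  ✓
Hence u(x, y) = - 3 \sin{\left(2 x \right)} + \cos{\left(x \right)}.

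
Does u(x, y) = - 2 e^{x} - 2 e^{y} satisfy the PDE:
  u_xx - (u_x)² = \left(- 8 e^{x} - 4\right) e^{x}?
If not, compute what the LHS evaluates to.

Evaluate each term of the left-hand side for u = - 2 e^{x} - 2 e^{y}.
Derivatives:
  u_xx = - 2 e^{x}
  u_x = - 2 e^{x}
Terms:
  u_xx = - 2 e^{x}
  -(u_x)² = - 4 e^{2 x}
Sum: LHS = \left(- 4 e^{x} - 2\right) e^{x}
Given right-hand side: \left(- 8 e^{x} - 4\right) e^{x}. Difference LHS − RHS = \left(4 e^{x} + 2\right) e^{x} ≠ 0, so u is not a solution.

Answer: No, the LHS evaluates to \left(- 4 e^{x} - 2\right) e^{x}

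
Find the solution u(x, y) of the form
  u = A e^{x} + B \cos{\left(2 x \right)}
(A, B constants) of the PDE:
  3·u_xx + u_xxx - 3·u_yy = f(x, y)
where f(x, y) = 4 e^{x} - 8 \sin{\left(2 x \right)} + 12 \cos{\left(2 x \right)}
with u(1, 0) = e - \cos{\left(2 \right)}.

Answer: u(x, y) = e^{x} - \cos{\left(2 x \right)}

Derivation:
Substitute the ansatz u = A e^{x} + B \cos{\left(2 x \right)} into the left-hand side.
Derivatives of the ansatz:
  u_xx = A e^{x} - 4 B \cos{\left(2 x \right)}
  u_xxx = A e^{x} + 8 B \sin{\left(2 x \right)}
  u_yy = 0
Term by term:
  3·u_xx = 3 A e^{x} - 12 B \cos{\left(2 x \right)}
  u_xxx = A e^{x} + 8 B \sin{\left(2 x \right)}
  -3·u_yy = 0
So the left-hand side equals
  4 A e^{x} + 8 B \sin{\left(2 x \right)} - 12 B \cos{\left(2 x \right)}
This must equal f(x, y) = 4 e^{x} - 8 \sin{\left(2 x \right)} + 12 \cos{\left(2 x \right)} identically.
Matching coefficients of the independent functions:
  [e^{x}]:  4 A = 4
  [\sin{\left(2 x \right)}]:  8 B = -8
  [\cos{\left(2 x \right)}]:  - 12 B = 12
Solving: A = 1, B = -1.
Check against the point condition:
  u(1, 0) = e - \cos{\left(2 \right)}  ⟹  e A + B \cos{\left(2 \right)} = e - \cos{\left(2 \right)}  ✓
Hence u(x, y) = e^{x} - \cos{\left(2 x \right)}.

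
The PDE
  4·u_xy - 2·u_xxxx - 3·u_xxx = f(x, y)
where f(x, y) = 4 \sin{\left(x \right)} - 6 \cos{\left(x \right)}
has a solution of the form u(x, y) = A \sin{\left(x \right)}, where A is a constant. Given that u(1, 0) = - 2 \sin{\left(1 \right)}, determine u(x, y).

Substitute the ansatz u = A \sin{\left(x \right)} into the left-hand side.
Derivatives of the ansatz:
  u_xy = 0
  u_xxxx = A \sin{\left(x \right)}
  u_xxx = - A \cos{\left(x \right)}
Term by term:
  4·u_xy = 0
  -2·u_xxxx = - 2 A \sin{\left(x \right)}
  -3·u_xxx = 3 A \cos{\left(x \right)}
So the left-hand side equals
  - 2 A \sin{\left(x \right)} + 3 A \cos{\left(x \right)}
This must equal f(x, y) = 4 \sin{\left(x \right)} - 6 \cos{\left(x \right)} identically.
Matching coefficients of the independent functions:
  [\sin{\left(x \right)}]:  - 2 A = 4
  [\cos{\left(x \right)}]:  3 A = -6
Solving: A = -2.
Check against the point condition:
  u(1, 0) = - 2 \sin{\left(1 \right)}  ⟹  A \sin{\left(1 \right)} = - 2 \sin{\left(1 \right)}  ✓
Hence u(x, y) = - 2 \sin{\left(x \right)}.

Answer: u(x, y) = - 2 \sin{\left(x \right)}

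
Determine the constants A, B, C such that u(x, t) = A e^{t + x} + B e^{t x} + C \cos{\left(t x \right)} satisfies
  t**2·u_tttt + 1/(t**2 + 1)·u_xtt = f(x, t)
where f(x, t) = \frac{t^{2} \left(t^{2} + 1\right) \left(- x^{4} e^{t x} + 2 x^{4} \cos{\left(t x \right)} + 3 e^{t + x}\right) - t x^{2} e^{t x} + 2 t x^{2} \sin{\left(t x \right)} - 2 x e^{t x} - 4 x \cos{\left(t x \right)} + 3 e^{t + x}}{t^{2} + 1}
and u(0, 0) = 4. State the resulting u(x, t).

Answer: u(x, t) = - e^{t x} + 3 e^{t + x} + 2 \cos{\left(t x \right)}

Derivation:
Substitute the ansatz u = A e^{t + x} + B e^{t x} + C \cos{\left(t x \right)} into the left-hand side.
Derivatives of the ansatz:
  u_tttt = A e^{t} e^{x} + B x^{4} e^{t x} + C x^{4} \cos{\left(t x \right)}
  u_xtt = A e^{t} e^{x} + B t x^{2} e^{t x} + 2 B x e^{t x} + C t x^{2} \sin{\left(t x \right)} - 2 C x \cos{\left(t x \right)}
Term by term:
  t**2·u_tttt = A t^{2} e^{t} e^{x} + B t^{2} x^{4} e^{t x} + C t^{2} x^{4} \cos{\left(t x \right)}
  1/(t**2 + 1)·u_xtt = \frac{A e^{t} e^{x}}{t^{2} + 1} + \frac{B t x^{2} e^{t x}}{t^{2} + 1} + \frac{2 B x e^{t x}}{t^{2} + 1} + \frac{C t x^{2} \sin{\left(t x \right)}}{t^{2} + 1} - \frac{2 C x \cos{\left(t x \right)}}{t^{2} + 1}
So the left-hand side equals
  A t^{2} e^{t} e^{x} + \frac{A e^{t} e^{x}}{t^{2} + 1} + B t^{2} x^{4} e^{t x} + \frac{B t x^{2} e^{t x}}{t^{2} + 1} + \frac{2 B x e^{t x}}{t^{2} + 1} + C t^{2} x^{4} \cos{\left(t x \right)} + \frac{C t x^{2} \sin{\left(t x \right)}}{t^{2} + 1} - \frac{2 C x \cos{\left(t x \right)}}{t^{2} + 1}
This must equal f(x, t) identically; expanded, f = - t^{2} x^{4} e^{t x} + 2 t^{2} x^{4} \cos{\left(t x \right)} + 3 t^{2} e^{t} e^{x} - \frac{t x^{2} e^{t x}}{t^{2} + 1} + \frac{2 t x^{2} \sin{\left(t x \right)}}{t^{2} + 1} - \frac{2 x e^{t x}}{t^{2} + 1} - \frac{4 x \cos{\left(t x \right)}}{t^{2} + 1} + \frac{3 e^{t} e^{x}}{t^{2} + 1}.
Matching coefficients of the independent functions:
  [t^{2} x^{4} e^{t x}, \frac{t x^{2} e^{t x}}{t^{2} + 1}]:  B = -1
  [t^{2} x^{4} \cos{\left(t x \right)}, \frac{t x^{2} \sin{\left(t x \right)}}{t^{2} + 1}]:  C = 2
  [t^{2} e^{t} e^{x}, \frac{e^{t} e^{x}}{t^{2} + 1}]:  A = 3
  [\frac{x e^{t x}}{t^{2} + 1}]:  2 B = -2
  [\frac{x \cos{\left(t x \right)}}{t^{2} + 1}]:  - 2 C = -4
Solving: A = 3, B = -1, C = 2.
Check against the point condition:
  u(0, 0) = 4  ⟹  A + B + C = 4  ✓
Hence u(x, t) = - e^{t x} + 3 e^{t + x} + 2 \cos{\left(t x \right)}.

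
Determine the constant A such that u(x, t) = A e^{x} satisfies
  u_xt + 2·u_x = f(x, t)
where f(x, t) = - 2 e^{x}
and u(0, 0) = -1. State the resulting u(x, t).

Substitute the ansatz u = A e^{x} into the left-hand side.
Derivatives of the ansatz:
  u_xt = 0
  u_x = A e^{x}
Term by term:
  u_xt = 0
  2·u_x = 2 A e^{x}
So the left-hand side equals
  2 A e^{x}
This must equal f(x, t) = - 2 e^{x} identically.
Matching coefficients of the independent functions:
  [e^{x}]:  2 A = -2
Solving: A = -1.
Check against the point condition:
  u(0, 0) = -1  ⟹  A = -1  ✓
Hence u(x, t) = - e^{x}.

Answer: u(x, t) = - e^{x}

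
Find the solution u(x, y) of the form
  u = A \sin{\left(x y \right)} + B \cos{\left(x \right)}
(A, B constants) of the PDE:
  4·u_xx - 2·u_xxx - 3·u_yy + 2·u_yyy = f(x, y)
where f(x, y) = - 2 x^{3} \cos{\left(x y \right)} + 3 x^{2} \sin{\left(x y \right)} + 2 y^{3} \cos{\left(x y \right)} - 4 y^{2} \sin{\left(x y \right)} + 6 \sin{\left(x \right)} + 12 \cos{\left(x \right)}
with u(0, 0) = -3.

Substitute the ansatz u = A \sin{\left(x y \right)} + B \cos{\left(x \right)} into the left-hand side.
Derivatives of the ansatz:
  u_xx = - A y^{2} \sin{\left(x y \right)} - B \cos{\left(x \right)}
  u_xxx = - A y^{3} \cos{\left(x y \right)} + B \sin{\left(x \right)}
  u_yy = - A x^{2} \sin{\left(x y \right)}
  u_yyy = - A x^{3} \cos{\left(x y \right)}
Term by term:
  4·u_xx = - 4 A y^{2} \sin{\left(x y \right)} - 4 B \cos{\left(x \right)}
  -2·u_xxx = 2 A y^{3} \cos{\left(x y \right)} - 2 B \sin{\left(x \right)}
  -3·u_yy = 3 A x^{2} \sin{\left(x y \right)}
  2·u_yyy = - 2 A x^{3} \cos{\left(x y \right)}
So the left-hand side equals
  - 2 A x^{3} \cos{\left(x y \right)} + 3 A x^{2} \sin{\left(x y \right)} + 2 A y^{3} \cos{\left(x y \right)} - 4 A y^{2} \sin{\left(x y \right)} - 2 B \sin{\left(x \right)} - 4 B \cos{\left(x \right)}
This must equal f(x, y) = - 2 x^{3} \cos{\left(x y \right)} + 3 x^{2} \sin{\left(x y \right)} + 2 y^{3} \cos{\left(x y \right)} - 4 y^{2} \sin{\left(x y \right)} + 6 \sin{\left(x \right)} + 12 \cos{\left(x \right)} identically.
Matching coefficients of the independent functions:
  [x^{2} \sin{\left(x y \right)}]:  3 A = 3
  [x^{3} \cos{\left(x y \right)}]:  - 2 A = -2
  [y^{2} \sin{\left(x y \right)}]:  - 4 A = -4
  [y^{3} \cos{\left(x y \right)}]:  2 A = 2
  [\sin{\left(x \right)}]:  - 2 B = 6
  [\cos{\left(x \right)}]:  - 4 B = 12
Solving: A = 1, B = -3.
Check against the point condition:
  u(0, 0) = -3  ⟹  B = -3  ✓
Hence u(x, y) = \sin{\left(x y \right)} - 3 \cos{\left(x \right)}.

Answer: u(x, y) = \sin{\left(x y \right)} - 3 \cos{\left(x \right)}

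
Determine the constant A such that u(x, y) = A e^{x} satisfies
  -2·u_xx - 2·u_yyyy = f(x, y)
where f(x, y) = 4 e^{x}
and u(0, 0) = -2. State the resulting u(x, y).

Substitute the ansatz u = A e^{x} into the left-hand side.
Derivatives of the ansatz:
  u_xx = A e^{x}
  u_yyyy = 0
Term by term:
  -2·u_xx = - 2 A e^{x}
  -2·u_yyyy = 0
So the left-hand side equals
  - 2 A e^{x}
This must equal f(x, y) = 4 e^{x} identically.
Matching coefficients of the independent functions:
  [e^{x}]:  - 2 A = 4
Solving: A = -2.
Check against the point condition:
  u(0, 0) = -2  ⟹  A = -2  ✓
Hence u(x, y) = - 2 e^{x}.

Answer: u(x, y) = - 2 e^{x}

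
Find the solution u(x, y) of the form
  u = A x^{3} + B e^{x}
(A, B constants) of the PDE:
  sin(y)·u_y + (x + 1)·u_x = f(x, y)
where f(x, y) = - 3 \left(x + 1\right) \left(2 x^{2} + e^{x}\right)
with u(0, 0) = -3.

Substitute the ansatz u = A x^{3} + B e^{x} into the left-hand side.
Derivatives of the ansatz:
  u_y = 0
  u_x = 3 A x^{2} + B e^{x}
Term by term:
  sin(y)·u_y = 0
  (x + 1)·u_x = 3 A x^{3} + 3 A x^{2} + B x e^{x} + B e^{x}
So the left-hand side equals
  3 A x^{3} + 3 A x^{2} + B x e^{x} + B e^{x}
This must equal f(x, y) identically; expanded, f = - 6 x^{3} - 6 x^{2} - 3 x e^{x} - 3 e^{x}.
Matching coefficients of the independent functions:
  [x^{2}, x^{3}]:  3 A = -6
  [x e^{x}, e^{x}]:  B = -3
Solving: A = -2, B = -3.
Check against the point condition:
  u(0, 0) = -3  ⟹  B = -3  ✓
Hence u(x, y) = - 2 x^{3} - 3 e^{x}.

Answer: u(x, y) = - 2 x^{3} - 3 e^{x}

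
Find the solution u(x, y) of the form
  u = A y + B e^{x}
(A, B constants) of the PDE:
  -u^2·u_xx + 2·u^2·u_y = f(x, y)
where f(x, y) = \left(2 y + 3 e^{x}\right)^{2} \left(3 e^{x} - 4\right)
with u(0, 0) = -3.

Answer: u(x, y) = - 2 y - 3 e^{x}

Derivation:
Substitute the ansatz u = A y + B e^{x} into the left-hand side.
Derivatives of the ansatz:
  u_xx = B e^{x}
  u_y = A
Term by term:
  -u^2·u_xx = - A^{2} B y^{2} e^{x} - 2 A B^{2} y e^{2 x} - B^{3} e^{3 x}
  2·u^2·u_y = 2 A^{3} y^{2} + 4 A^{2} B y e^{x} + 2 A B^{2} e^{2 x}
So the left-hand side equals
  2 A^{3} y^{2} - A^{2} B y^{2} e^{x} + 4 A^{2} B y e^{x} - 2 A B^{2} y e^{2 x} + 2 A B^{2} e^{2 x} - B^{3} e^{3 x}
This must equal f(x, y) identically; expanded, f = 12 y^{2} e^{x} - 16 y^{2} + 36 y e^{2 x} - 48 y e^{x} + 27 e^{3 x} - 36 e^{2 x}.
Matching coefficients of the independent functions:
  [y^{2}]:  2 A^{3} = -16
  [y e^{x}]:  4 A^{2} B = -48
  [y e^{2 x}]:  - 2 A B^{2} = 36
  [y^{2} e^{x}]:  - A^{2} B = 12
  [e^{2 x}]:  2 A B^{2} = -36
  [e^{3 x}]:  - B^{3} = 27
Solving: A = -2, B = -3.
Check against the point condition:
  u(0, 0) = -3  ⟹  B = -3  ✓
Hence u(x, y) = - 2 y - 3 e^{x}.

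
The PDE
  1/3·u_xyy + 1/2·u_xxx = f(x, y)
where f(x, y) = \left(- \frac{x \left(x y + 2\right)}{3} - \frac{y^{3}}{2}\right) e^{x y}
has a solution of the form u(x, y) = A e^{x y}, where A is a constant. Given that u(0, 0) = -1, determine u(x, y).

Answer: u(x, y) = - e^{x y}

Derivation:
Substitute the ansatz u = A e^{x y} into the left-hand side.
Derivatives of the ansatz:
  u_xyy = A x^{2} y e^{x y} + 2 A x e^{x y}
  u_xxx = A y^{3} e^{x y}
Term by term:
  1/3·u_xyy = \frac{A x^{2} y e^{x y}}{3} + \frac{2 A x e^{x y}}{3}
  1/2·u_xxx = \frac{A y^{3} e^{x y}}{2}
So the left-hand side equals
  \frac{A x^{2} y e^{x y}}{3} + \frac{2 A x e^{x y}}{3} + \frac{A y^{3} e^{x y}}{2}
This must equal f(x, y) identically; expanded, f = - \frac{x^{2} y e^{x y}}{3} - \frac{2 x e^{x y}}{3} - \frac{y^{3} e^{x y}}{2}.
Matching coefficients of the independent functions:
  [x e^{x y}]:  \frac{2 A}{3} = - \frac{2}{3}
  [y^{3} e^{x y}]:  \frac{A}{2} = - \frac{1}{2}
  [x^{2} y e^{x y}]:  \frac{A}{3} = - \frac{1}{3}
Solving: A = -1.
Check against the point condition:
  u(0, 0) = -1  ⟹  A = -1  ✓
Hence u(x, y) = - e^{x y}.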